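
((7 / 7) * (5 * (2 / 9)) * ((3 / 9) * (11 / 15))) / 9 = 22 / 729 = 0.03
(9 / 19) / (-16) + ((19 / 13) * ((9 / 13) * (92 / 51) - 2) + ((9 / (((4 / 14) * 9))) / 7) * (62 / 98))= -34711401 / 42796208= -0.81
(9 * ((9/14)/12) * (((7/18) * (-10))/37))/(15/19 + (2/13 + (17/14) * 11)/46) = -596505/12750274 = -0.05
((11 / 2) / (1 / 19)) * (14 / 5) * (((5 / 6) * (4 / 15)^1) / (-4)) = -1463 / 90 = -16.26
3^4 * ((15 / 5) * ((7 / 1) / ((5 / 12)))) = 20412 / 5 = 4082.40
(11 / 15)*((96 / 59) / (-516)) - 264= -10046608 / 38055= -264.00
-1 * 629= -629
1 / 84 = 0.01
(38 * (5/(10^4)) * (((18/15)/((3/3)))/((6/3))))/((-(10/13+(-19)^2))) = -0.00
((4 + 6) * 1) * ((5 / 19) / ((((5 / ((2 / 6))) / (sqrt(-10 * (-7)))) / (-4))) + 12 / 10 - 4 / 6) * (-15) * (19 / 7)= -1520 / 7 + 200 * sqrt(70) / 7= 21.90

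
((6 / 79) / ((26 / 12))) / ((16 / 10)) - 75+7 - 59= -260813 / 2054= -126.98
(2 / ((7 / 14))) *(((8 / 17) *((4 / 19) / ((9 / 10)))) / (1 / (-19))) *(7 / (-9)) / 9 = 8960 / 12393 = 0.72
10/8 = 5/4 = 1.25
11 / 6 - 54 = -313 / 6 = -52.17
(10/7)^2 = 100/49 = 2.04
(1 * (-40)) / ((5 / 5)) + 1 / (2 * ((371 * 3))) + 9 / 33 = -972751 / 24486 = -39.73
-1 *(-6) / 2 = 3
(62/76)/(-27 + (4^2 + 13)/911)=-0.03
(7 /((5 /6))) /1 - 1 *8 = 2 /5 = 0.40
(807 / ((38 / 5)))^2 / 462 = 5427075 / 222376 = 24.40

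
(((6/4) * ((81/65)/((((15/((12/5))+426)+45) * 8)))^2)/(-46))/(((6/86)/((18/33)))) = -846369/31163704543400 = -0.00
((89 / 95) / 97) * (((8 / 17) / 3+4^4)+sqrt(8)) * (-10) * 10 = -23253920 / 93993 - 3560 * sqrt(2) / 1843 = -250.13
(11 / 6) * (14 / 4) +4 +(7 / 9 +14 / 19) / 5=36661 / 3420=10.72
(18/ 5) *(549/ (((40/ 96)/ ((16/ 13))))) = 1897344/ 325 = 5837.98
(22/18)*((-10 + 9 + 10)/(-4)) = -11/4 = -2.75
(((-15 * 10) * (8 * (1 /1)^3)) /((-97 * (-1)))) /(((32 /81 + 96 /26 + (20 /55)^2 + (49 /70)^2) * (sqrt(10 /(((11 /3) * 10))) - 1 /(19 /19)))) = 1911195000 * sqrt(33) /5820624389 + 21023145000 /5820624389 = 5.50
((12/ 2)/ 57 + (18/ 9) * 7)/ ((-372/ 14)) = -938/ 1767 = -0.53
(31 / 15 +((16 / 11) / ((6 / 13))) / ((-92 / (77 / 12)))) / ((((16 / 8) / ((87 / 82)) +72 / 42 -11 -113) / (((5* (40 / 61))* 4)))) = -0.20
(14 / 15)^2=196 / 225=0.87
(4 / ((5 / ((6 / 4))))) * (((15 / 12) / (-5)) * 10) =-3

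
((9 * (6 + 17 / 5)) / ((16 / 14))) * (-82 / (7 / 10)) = -17343 / 2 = -8671.50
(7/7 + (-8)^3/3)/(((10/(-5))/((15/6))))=212.08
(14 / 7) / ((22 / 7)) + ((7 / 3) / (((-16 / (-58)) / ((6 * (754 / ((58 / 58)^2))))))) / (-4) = -841785 / 88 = -9565.74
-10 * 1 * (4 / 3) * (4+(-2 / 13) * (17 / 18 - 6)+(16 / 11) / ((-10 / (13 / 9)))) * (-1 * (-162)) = -108528 / 11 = -9866.18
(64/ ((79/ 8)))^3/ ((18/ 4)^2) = 536870912/ 39936159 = 13.44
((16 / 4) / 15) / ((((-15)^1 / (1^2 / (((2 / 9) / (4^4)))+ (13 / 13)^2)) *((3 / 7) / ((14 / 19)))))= -451976 / 12825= -35.24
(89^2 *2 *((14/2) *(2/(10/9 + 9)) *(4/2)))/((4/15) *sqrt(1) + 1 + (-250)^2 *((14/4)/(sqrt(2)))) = 0.28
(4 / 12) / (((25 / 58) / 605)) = 7018 / 15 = 467.87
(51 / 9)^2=289 / 9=32.11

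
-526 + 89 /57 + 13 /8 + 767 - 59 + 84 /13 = 1136089 /5928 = 191.65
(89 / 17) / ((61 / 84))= 7476 / 1037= 7.21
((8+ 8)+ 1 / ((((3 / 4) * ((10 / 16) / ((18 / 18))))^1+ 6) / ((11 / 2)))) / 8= 436 / 207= 2.11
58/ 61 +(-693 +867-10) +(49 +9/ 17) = 222416/ 1037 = 214.48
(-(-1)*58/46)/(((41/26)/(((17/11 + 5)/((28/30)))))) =407160/72611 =5.61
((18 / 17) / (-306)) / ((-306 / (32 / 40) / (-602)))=-1204 / 221085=-0.01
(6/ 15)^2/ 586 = 2/ 7325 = 0.00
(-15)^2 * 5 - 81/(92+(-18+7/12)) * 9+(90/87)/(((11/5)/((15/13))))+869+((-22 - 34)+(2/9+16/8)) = 64502970176/33404085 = 1930.99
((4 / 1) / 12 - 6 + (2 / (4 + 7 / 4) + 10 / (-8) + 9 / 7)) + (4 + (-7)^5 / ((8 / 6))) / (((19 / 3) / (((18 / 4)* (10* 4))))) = -13146826033 / 36708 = -358146.07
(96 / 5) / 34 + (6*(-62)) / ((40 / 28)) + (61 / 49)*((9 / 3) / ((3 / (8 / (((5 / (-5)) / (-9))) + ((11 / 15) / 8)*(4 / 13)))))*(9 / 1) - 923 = -5814019 / 15470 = -375.83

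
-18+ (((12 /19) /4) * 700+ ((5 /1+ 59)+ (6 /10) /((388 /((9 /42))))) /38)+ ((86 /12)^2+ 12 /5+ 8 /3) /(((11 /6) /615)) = 215967710379 /11352880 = 19023.17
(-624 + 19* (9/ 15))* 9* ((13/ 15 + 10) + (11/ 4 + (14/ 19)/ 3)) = -145213767/ 1900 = -76428.30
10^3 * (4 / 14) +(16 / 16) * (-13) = 1909 / 7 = 272.71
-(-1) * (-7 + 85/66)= -377/66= -5.71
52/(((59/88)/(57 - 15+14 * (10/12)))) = 736736/177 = 4162.35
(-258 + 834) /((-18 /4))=-128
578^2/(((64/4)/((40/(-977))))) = -835210/977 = -854.87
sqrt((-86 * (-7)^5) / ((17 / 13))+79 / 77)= sqrt(1893925007205) / 1309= 1051.34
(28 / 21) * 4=16 / 3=5.33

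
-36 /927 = -4 /103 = -0.04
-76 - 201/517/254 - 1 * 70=-19172629/131318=-146.00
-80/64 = -5/4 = -1.25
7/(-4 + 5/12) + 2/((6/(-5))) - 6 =-1241/129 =-9.62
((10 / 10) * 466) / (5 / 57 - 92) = -26562 / 5239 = -5.07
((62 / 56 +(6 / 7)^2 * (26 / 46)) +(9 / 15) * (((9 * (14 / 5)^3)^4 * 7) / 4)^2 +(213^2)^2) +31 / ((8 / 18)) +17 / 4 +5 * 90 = 4265404037419683072.50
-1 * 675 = -675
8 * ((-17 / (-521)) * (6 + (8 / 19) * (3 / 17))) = 15696 / 9899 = 1.59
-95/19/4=-5/4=-1.25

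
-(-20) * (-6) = -120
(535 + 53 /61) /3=10896 /61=178.62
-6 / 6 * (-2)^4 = -16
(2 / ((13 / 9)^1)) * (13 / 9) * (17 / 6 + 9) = 23.67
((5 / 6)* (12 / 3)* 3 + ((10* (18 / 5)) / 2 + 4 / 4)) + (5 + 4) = 38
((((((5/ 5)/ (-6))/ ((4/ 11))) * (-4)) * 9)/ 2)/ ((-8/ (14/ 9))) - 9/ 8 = -131/ 48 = -2.73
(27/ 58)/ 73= 0.01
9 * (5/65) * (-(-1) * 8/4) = 18/13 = 1.38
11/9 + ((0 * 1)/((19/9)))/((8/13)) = 11/9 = 1.22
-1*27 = -27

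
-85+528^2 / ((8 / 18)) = 627179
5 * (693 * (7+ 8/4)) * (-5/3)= -51975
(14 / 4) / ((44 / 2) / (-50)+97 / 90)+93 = 4038 / 41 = 98.49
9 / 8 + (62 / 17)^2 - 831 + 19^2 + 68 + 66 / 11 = -381.57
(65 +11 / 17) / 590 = 558 / 5015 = 0.11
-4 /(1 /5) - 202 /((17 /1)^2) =-5982 /289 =-20.70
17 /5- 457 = -2268 /5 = -453.60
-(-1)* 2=2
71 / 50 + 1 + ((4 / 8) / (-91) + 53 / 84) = 83141 / 27300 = 3.05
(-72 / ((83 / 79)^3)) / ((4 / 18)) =-159744636 / 571787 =-279.38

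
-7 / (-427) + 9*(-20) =-179.98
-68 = -68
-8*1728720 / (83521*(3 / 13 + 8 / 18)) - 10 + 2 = -1670867192 / 6598159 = -253.23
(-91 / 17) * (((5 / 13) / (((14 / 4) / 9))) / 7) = -90 / 119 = -0.76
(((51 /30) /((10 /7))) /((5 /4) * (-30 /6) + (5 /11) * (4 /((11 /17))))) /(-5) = 0.07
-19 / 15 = -1.27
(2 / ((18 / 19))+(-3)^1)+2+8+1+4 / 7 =673 / 63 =10.68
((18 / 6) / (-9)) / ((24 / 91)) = -91 / 72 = -1.26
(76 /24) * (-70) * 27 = -5985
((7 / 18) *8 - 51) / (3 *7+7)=-431 / 252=-1.71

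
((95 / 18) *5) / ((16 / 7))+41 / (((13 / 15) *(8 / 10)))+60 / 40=270241 / 3744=72.18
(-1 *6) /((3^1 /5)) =-10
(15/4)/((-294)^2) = 5/115248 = 0.00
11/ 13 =0.85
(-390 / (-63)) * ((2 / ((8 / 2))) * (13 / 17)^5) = 24134045 / 29816997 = 0.81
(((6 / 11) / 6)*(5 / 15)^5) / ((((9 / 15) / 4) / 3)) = 20 / 2673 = 0.01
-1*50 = -50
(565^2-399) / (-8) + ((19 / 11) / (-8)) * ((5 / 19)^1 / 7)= -24549607 / 616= -39853.26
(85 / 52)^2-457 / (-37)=1503053 / 100048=15.02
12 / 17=0.71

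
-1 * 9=-9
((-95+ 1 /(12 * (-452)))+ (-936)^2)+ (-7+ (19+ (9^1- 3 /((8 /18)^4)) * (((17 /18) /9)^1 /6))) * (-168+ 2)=1365607831153 /1562112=874206.09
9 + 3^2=18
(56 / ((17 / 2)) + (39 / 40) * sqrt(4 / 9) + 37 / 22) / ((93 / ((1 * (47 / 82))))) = 1567967 / 28521240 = 0.05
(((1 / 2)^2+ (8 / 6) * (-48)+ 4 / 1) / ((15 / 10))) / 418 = -239 / 2508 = -0.10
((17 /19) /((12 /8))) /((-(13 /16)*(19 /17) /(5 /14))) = -23120 /98553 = -0.23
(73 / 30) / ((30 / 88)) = 7.14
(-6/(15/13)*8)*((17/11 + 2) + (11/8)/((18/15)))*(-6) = 64402/55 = 1170.95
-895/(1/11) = -9845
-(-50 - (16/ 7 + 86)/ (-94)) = 16141/ 329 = 49.06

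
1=1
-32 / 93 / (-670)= 16 / 31155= 0.00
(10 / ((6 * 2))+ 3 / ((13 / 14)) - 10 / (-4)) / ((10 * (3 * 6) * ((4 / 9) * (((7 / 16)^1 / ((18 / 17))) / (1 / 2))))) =768 / 7735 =0.10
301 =301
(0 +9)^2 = 81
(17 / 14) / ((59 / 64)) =544 / 413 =1.32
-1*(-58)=58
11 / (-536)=-11 / 536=-0.02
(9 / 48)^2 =9 / 256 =0.04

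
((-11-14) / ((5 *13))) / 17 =-5 / 221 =-0.02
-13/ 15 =-0.87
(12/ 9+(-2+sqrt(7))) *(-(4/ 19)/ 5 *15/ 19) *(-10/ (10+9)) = -80/ 6859+120 *sqrt(7)/ 6859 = 0.03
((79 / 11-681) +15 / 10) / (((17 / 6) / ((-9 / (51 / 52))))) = 6922188 / 3179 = 2177.47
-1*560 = -560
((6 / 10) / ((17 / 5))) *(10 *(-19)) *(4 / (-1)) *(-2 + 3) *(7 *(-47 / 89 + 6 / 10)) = 67.51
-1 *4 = -4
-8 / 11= -0.73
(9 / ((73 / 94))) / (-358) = -0.03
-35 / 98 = -5 / 14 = -0.36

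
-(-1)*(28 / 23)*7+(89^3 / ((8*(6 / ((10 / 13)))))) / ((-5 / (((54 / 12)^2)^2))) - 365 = -35474288805 / 38272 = -926899.27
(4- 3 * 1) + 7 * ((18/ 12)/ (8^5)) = 65557/ 65536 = 1.00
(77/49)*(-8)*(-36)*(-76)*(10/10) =-240768/7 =-34395.43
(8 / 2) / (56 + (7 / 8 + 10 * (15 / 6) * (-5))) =-32 / 545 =-0.06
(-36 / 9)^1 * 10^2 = -400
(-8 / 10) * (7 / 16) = -7 / 20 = -0.35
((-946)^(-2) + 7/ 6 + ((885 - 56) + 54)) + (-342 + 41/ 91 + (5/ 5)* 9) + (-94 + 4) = 112778656967/ 244312068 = 461.62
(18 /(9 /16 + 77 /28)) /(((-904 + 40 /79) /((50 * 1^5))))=-23700 /78811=-0.30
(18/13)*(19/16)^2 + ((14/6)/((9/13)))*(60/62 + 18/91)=2730215/464256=5.88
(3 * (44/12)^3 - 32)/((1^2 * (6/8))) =4172/27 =154.52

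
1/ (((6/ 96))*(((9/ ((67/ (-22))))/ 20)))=-10720/ 99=-108.28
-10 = -10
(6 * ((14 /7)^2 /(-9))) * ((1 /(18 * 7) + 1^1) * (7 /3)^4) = -174244 /2187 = -79.67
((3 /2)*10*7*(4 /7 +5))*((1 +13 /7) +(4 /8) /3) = 1768.93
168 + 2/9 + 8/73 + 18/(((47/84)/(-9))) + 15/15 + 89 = -963428/30879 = -31.20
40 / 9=4.44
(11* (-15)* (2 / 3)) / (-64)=55 / 32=1.72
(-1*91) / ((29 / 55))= -5005 / 29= -172.59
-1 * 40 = -40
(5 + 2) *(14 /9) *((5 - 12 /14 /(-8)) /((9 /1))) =1001 /162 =6.18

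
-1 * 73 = -73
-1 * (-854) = 854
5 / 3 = 1.67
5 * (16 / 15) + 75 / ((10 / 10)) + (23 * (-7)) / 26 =5783 / 78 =74.14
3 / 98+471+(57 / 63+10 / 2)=140219 / 294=476.94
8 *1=8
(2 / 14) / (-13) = -1 / 91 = -0.01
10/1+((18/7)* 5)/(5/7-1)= -35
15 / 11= 1.36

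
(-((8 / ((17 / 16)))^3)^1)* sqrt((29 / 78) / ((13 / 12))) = -2097152* sqrt(58) / 63869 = -250.07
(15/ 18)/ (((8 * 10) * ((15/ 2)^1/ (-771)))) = -257/ 240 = -1.07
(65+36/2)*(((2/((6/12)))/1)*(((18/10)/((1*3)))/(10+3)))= 996/65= 15.32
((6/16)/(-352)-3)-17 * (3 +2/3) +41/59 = -32218387/498432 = -64.64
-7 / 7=-1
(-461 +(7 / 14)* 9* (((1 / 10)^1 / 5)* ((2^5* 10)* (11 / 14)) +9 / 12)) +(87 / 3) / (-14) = -122379 / 280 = -437.07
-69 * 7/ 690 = -7/ 10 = -0.70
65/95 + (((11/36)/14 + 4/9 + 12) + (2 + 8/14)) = 150553/9576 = 15.72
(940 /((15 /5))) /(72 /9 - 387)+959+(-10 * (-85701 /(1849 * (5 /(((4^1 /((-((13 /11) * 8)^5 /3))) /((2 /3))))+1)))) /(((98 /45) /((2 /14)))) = 428869158778159280074 /447591081795078291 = 958.17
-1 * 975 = -975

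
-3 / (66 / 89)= -89 / 22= -4.05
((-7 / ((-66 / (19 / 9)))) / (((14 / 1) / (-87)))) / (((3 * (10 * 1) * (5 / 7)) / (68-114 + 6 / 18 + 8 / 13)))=6776749 / 2316600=2.93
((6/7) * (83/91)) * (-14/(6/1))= -166/91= -1.82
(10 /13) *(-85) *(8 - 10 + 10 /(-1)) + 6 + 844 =21250 /13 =1634.62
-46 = -46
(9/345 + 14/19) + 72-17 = 121842/2185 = 55.76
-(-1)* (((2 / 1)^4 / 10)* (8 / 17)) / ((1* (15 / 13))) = 0.65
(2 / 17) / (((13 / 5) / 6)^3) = 54000 / 37349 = 1.45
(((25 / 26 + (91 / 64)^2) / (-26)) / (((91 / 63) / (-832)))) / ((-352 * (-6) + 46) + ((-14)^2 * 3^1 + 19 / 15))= 21445155 / 891433088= 0.02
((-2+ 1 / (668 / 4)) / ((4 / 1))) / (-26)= 333 / 17368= 0.02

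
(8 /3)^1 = 8 /3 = 2.67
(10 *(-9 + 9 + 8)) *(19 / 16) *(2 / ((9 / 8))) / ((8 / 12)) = 760 / 3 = 253.33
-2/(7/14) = -4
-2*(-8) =16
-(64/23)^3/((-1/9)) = 2359296/12167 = 193.91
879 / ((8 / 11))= 9669 / 8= 1208.62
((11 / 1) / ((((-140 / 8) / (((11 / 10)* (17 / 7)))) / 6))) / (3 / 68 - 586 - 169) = 76296 / 5717075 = 0.01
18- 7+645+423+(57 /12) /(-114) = 1078.96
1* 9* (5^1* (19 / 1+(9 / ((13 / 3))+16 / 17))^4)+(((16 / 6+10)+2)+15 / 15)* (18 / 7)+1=176604053499558049 / 16698102967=10576294.44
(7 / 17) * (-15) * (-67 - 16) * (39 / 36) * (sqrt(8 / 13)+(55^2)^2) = 2905 * sqrt(26) / 34+345573353125 / 68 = 5081961511.03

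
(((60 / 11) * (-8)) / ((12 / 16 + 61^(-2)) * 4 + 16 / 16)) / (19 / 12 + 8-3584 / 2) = 2679120 / 437854219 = 0.01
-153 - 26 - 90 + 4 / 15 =-4031 / 15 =-268.73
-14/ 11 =-1.27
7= 7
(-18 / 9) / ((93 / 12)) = -8 / 31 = -0.26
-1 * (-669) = 669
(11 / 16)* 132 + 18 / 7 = 2613 / 28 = 93.32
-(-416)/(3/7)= 2912/3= 970.67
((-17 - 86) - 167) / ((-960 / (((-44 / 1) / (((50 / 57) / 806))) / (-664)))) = 2274129 / 132800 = 17.12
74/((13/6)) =444/13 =34.15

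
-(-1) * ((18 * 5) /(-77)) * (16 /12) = -120 /77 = -1.56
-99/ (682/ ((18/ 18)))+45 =2781/ 62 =44.85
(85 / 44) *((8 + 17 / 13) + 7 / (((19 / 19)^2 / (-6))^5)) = -60137075 / 572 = -105134.75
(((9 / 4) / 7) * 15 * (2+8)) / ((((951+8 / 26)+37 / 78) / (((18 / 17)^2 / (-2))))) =-0.03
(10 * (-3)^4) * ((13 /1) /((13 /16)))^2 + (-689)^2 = 682081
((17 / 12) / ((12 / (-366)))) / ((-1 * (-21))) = -1037 / 504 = -2.06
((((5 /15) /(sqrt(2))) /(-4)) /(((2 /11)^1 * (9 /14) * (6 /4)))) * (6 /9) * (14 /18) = -539 * sqrt(2) /4374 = -0.17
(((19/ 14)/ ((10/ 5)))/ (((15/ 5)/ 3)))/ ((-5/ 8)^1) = -1.09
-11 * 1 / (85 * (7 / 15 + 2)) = -33 / 629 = -0.05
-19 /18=-1.06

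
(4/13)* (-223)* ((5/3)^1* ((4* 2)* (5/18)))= -89200/351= -254.13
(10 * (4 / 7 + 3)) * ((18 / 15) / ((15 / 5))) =100 / 7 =14.29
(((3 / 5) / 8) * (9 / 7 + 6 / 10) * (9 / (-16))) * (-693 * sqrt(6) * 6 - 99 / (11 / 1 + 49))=810.38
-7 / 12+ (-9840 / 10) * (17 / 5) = -200771 / 60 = -3346.18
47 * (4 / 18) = 94 / 9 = 10.44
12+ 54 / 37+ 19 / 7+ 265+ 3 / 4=292073 / 1036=281.92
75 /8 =9.38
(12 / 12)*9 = 9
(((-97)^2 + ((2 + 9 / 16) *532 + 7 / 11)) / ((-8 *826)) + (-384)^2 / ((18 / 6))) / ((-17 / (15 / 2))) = -214358524455 / 9885568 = -21683.99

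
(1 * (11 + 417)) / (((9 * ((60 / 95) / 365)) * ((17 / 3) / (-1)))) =-742045 / 153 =-4849.97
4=4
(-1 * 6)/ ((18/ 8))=-8/ 3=-2.67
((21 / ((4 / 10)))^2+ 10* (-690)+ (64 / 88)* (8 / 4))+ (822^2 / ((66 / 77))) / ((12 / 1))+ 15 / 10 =2708231 / 44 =61550.70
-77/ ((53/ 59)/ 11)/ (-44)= 4543/ 212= 21.43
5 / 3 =1.67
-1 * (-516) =516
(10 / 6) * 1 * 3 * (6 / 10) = 3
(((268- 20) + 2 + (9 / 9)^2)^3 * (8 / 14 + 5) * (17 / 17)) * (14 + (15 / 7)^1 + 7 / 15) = 1463338884.38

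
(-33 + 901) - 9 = 859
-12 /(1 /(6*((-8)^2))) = -4608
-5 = -5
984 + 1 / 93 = 91513 / 93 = 984.01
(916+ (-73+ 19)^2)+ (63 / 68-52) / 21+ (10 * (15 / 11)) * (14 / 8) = 60529703 / 15708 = 3853.43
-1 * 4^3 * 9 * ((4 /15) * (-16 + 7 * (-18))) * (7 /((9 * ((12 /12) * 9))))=254464 /135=1884.92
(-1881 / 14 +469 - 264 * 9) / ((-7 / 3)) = 85737 / 98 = 874.87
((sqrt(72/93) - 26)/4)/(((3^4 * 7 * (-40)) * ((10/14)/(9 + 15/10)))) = 91/21600 - 7 * sqrt(186)/669600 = 0.00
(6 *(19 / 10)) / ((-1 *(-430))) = 57 / 2150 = 0.03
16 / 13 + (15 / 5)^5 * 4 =12652 / 13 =973.23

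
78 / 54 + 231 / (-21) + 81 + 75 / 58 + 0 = 72.74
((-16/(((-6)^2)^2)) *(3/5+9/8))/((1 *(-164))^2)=-23/29047680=-0.00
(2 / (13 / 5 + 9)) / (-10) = -1 / 58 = -0.02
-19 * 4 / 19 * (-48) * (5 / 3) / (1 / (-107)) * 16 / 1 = -547840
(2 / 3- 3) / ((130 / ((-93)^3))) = 1876833 / 130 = 14437.18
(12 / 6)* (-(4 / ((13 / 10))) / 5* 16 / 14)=-128 / 91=-1.41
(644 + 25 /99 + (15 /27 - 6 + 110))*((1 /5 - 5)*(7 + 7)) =-8302784 /165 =-50319.90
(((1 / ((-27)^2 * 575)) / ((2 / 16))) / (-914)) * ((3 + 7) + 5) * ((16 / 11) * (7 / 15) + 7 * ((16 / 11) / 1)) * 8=-57344 / 2107192725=-0.00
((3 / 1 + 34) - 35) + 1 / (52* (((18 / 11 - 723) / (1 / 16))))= 2.00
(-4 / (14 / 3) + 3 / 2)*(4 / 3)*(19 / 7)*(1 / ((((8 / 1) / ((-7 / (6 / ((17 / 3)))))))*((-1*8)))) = 323 / 1344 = 0.24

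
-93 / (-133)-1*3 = -306 / 133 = -2.30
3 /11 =0.27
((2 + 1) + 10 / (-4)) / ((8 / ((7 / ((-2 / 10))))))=-35 / 16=-2.19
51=51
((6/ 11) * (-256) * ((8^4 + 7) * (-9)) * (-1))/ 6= -859392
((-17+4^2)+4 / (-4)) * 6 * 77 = -924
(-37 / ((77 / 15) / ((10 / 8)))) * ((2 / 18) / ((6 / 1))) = -925 / 5544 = -0.17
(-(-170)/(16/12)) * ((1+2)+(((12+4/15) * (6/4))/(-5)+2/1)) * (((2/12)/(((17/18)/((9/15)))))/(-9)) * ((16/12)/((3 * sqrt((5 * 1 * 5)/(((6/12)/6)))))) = -11 * sqrt(3)/375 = -0.05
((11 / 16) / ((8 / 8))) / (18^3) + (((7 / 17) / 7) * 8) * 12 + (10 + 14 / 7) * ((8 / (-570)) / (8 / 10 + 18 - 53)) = 3236708275 / 572655744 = 5.65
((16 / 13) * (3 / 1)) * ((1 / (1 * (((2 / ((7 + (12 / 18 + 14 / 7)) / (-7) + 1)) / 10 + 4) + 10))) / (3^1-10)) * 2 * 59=-226560 / 49049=-4.62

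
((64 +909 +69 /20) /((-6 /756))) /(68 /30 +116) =-3690981 /3548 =-1040.30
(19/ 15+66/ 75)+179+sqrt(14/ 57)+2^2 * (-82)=-11014/ 75+sqrt(798)/ 57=-146.36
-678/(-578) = 339/289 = 1.17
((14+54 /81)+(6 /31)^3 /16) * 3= 2621689 /59582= 44.00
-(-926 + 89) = 837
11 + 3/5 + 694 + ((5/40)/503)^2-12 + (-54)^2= 292243611653/80962880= 3609.60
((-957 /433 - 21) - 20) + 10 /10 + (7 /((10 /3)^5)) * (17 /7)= -1825911277 /43300000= -42.17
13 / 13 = 1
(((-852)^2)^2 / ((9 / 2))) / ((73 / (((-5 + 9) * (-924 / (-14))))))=423474176392.77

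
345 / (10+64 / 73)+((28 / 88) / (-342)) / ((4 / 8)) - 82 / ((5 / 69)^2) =-290943298739 / 18668925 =-15584.36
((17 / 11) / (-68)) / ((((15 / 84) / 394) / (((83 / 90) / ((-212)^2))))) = -114457 / 111236400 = -0.00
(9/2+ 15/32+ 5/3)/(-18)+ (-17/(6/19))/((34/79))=-216781/1728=-125.45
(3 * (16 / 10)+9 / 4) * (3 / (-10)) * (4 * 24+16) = -5922 / 25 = -236.88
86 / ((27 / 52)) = 4472 / 27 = 165.63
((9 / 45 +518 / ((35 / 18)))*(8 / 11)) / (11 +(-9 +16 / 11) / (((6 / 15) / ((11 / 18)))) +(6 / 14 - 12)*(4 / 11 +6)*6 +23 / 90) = -383904 / 875339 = -0.44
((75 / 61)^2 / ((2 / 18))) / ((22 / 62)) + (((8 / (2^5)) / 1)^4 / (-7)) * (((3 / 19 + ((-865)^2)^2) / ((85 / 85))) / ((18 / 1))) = -217690476965294209 / 12542568192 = -17356132.62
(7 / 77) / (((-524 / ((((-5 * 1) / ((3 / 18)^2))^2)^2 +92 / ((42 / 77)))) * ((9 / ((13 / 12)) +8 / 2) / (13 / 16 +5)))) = -634580021959 / 7377920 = -86010.69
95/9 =10.56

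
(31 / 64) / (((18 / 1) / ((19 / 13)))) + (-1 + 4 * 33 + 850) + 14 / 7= 14721997 / 14976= 983.04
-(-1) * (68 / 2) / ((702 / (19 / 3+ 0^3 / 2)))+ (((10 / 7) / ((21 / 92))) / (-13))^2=17699399 / 32867289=0.54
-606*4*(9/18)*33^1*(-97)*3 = 11638836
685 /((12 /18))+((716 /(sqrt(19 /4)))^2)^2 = 8410118320607 /722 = 11648363324.94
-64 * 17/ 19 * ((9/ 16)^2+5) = -23137/ 76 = -304.43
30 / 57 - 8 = -142 / 19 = -7.47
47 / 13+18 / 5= 469 / 65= 7.22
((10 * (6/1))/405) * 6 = 8/9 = 0.89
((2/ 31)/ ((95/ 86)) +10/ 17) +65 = 3286599/ 50065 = 65.65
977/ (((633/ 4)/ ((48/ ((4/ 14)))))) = 218848/ 211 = 1037.19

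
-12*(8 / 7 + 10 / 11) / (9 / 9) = -1896 / 77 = -24.62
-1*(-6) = 6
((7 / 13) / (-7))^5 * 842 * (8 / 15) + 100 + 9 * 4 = 757430984 / 5569395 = 136.00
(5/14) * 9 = 45/14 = 3.21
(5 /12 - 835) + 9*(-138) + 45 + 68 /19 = -462385 /228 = -2028.00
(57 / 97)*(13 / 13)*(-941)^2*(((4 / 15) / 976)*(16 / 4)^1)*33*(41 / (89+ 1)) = 7587686689 / 887550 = 8549.02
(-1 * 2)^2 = 4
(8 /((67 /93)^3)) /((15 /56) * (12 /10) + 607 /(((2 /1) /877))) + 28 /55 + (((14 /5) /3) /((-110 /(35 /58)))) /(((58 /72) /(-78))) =20838771210276208 /20736236319553315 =1.00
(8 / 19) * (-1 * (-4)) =1.68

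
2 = 2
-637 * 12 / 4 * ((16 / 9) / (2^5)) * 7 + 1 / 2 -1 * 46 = -2366 / 3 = -788.67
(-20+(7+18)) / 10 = 1 / 2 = 0.50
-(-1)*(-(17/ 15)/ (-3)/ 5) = 17/ 225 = 0.08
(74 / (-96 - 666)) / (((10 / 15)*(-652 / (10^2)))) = 925 / 41402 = 0.02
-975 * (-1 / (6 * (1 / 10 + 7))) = 1625 / 71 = 22.89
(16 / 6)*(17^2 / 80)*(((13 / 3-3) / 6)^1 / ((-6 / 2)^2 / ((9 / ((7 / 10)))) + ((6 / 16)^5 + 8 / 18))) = 557056 / 299733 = 1.86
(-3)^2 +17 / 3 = 44 / 3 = 14.67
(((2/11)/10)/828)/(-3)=-1/136620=-0.00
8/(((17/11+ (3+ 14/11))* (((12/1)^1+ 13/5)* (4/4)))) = 55/584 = 0.09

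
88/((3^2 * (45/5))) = 88/81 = 1.09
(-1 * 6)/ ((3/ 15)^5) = -18750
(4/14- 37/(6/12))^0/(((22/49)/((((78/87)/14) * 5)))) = 455/638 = 0.71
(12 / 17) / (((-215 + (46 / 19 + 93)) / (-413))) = 23541 / 9656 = 2.44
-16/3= -5.33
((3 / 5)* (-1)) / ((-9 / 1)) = 1 / 15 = 0.07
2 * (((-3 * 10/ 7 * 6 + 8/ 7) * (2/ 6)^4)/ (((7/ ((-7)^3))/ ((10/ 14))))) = 1720/ 81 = 21.23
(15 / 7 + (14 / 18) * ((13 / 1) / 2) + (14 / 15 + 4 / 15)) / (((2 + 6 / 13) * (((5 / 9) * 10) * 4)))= 68783 / 448000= 0.15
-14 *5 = -70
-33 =-33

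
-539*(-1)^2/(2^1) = -539/2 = -269.50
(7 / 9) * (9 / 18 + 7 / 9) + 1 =323 / 162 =1.99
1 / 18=0.06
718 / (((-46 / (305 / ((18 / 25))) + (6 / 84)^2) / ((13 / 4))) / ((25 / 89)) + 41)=43592696875 / 2482394059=17.56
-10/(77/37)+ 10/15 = -956/231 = -4.14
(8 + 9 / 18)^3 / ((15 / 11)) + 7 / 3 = 54323 / 120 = 452.69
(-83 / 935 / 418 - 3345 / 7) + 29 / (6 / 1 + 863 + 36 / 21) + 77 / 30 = -2377441115803 / 5002428585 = -475.26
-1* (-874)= 874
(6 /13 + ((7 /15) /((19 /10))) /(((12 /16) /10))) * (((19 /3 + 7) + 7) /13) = 506666 /86697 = 5.84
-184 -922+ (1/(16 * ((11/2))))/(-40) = -3893121/3520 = -1106.00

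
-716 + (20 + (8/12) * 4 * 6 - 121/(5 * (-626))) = -2128279/3130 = -679.96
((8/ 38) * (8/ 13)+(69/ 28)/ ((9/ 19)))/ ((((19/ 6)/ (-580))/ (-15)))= 481227450/ 32851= 14648.79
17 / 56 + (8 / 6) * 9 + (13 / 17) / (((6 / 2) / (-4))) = 32227 / 2856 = 11.28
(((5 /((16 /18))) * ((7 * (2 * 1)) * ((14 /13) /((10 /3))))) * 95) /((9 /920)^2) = 984998000 /39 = 25256358.97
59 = 59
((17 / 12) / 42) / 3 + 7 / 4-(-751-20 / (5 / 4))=1162367 / 1512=768.76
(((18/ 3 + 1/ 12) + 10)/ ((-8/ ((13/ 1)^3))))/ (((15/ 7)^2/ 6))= -20777029/ 3600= -5771.40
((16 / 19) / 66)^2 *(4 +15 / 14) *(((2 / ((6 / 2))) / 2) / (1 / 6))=4544 / 2751903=0.00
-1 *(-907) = 907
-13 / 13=-1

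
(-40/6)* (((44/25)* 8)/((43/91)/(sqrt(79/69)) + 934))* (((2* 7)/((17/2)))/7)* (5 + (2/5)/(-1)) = -79149328434176/727635226460325 + 506874368* sqrt(5451)/727635226460325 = -0.11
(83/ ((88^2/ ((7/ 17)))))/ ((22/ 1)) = 0.00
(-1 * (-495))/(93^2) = 55/961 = 0.06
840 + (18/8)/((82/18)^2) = 5648889/6724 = 840.11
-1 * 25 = -25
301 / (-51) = -301 / 51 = -5.90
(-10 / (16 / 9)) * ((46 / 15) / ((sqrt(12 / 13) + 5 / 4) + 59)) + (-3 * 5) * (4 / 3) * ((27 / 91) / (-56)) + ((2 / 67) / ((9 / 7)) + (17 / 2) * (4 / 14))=552 * sqrt(39) / 754861 + 1317171813409 / 579900827142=2.28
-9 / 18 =-1 / 2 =-0.50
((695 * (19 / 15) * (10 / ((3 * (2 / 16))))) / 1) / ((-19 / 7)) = -77840 / 9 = -8648.89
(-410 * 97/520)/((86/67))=-266459/4472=-59.58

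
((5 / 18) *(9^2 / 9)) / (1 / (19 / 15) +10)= 19 / 82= 0.23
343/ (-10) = -343/ 10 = -34.30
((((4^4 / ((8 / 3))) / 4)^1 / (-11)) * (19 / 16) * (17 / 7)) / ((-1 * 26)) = 969 / 4004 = 0.24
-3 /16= -0.19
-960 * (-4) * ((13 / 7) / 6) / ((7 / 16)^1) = 133120 / 49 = 2716.73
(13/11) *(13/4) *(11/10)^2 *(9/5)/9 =1859/2000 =0.93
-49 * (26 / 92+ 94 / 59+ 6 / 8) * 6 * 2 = -1543.99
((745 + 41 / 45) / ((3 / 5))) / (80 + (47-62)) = 2582 / 135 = 19.13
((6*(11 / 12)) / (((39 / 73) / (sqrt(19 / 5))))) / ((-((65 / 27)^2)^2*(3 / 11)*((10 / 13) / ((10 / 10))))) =-521579817*sqrt(95) / 1785062500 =-2.85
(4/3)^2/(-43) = -16/387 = -0.04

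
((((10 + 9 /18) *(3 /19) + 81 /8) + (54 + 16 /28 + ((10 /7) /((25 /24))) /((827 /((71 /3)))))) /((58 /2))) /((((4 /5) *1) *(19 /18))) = 90654147 /33437264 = 2.71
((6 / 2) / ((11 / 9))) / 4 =27 / 44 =0.61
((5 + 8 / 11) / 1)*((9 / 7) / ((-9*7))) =-9 / 77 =-0.12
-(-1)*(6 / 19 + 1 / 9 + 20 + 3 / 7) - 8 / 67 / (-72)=1672721 / 80199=20.86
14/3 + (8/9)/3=134/27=4.96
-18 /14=-9 /7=-1.29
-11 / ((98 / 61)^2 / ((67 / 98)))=-2742377 / 941192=-2.91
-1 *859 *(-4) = 3436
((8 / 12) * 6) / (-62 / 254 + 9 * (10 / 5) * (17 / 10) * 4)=2540 / 77569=0.03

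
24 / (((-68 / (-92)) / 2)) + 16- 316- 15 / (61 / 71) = -252.52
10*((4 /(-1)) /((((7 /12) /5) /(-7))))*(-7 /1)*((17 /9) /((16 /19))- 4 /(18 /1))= -33950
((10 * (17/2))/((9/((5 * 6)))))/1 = 850/3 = 283.33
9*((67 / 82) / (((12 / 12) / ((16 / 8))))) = 603 / 41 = 14.71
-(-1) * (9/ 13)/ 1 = 9/ 13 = 0.69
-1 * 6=-6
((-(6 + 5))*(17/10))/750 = -187/7500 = -0.02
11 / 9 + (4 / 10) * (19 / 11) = 947 / 495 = 1.91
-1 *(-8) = 8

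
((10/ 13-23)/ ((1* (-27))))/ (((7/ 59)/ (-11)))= -76.34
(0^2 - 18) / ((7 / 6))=-108 / 7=-15.43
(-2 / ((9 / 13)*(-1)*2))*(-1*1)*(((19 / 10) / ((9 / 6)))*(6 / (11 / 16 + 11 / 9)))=-7904 / 1375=-5.75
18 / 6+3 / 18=19 / 6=3.17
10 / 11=0.91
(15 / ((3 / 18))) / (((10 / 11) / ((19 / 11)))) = 171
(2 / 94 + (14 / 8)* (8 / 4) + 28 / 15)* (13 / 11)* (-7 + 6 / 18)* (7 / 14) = -98761 / 4653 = -21.23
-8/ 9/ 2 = -4/ 9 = -0.44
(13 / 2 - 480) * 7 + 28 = -6573 / 2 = -3286.50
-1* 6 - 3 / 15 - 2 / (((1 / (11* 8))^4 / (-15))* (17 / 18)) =161917746673 / 85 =1904914666.74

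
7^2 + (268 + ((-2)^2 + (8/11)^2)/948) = 9090746/28677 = 317.00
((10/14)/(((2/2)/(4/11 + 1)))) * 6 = 450/77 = 5.84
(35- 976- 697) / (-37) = 1638 / 37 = 44.27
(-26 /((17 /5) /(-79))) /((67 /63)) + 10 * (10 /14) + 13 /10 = 45963849 /79730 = 576.49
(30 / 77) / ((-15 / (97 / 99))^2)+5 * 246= 13923809468 / 11320155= 1230.00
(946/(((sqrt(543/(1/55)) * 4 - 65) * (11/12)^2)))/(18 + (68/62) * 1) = 311922/38552261 + 95976 * sqrt(29865)/192761305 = 0.09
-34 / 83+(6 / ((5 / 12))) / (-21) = -3182 / 2905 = -1.10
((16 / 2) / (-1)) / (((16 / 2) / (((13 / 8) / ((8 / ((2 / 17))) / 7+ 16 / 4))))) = -91 / 768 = -0.12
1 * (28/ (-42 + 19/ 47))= -1316/ 1955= -0.67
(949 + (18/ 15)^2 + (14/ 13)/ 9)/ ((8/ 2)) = 2780387/ 11700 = 237.64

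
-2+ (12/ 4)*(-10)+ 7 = -25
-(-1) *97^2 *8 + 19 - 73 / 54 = 4065641 / 54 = 75289.65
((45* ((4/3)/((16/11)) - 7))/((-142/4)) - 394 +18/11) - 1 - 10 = -618009/1562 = -395.65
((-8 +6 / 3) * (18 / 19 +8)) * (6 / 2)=-3060 / 19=-161.05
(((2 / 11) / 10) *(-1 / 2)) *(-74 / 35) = 37 / 1925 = 0.02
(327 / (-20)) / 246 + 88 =144211 / 1640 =87.93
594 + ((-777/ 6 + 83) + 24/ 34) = 18639/ 34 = 548.21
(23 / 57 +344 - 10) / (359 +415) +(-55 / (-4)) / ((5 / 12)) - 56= -995653 / 44118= -22.57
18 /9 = 2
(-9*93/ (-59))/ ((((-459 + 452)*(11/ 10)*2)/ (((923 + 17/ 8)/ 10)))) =-6194637/ 72688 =-85.22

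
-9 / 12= -3 / 4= -0.75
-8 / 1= -8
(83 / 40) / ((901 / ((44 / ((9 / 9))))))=913 / 9010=0.10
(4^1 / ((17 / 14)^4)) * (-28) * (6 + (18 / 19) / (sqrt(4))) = -529218816 / 1586899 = -333.49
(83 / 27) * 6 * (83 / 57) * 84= 385784 / 171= 2256.05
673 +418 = 1091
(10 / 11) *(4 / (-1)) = -40 / 11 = -3.64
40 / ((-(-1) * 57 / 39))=27.37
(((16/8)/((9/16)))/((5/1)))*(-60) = -128/3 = -42.67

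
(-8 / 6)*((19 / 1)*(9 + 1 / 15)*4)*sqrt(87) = -41344*sqrt(87) / 45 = -8569.58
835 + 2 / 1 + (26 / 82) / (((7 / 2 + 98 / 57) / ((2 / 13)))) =20418843 / 24395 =837.01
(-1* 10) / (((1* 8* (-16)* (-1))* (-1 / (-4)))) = -5 / 16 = -0.31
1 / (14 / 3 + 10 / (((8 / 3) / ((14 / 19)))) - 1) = 114 / 733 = 0.16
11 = 11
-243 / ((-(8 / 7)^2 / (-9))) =-107163 / 64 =-1674.42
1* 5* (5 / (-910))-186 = -33857 / 182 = -186.03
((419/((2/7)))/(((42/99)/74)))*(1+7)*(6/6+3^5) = 499320624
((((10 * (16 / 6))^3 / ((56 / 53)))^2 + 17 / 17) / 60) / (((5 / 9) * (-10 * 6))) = -11505664035721 / 71442000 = -161049.02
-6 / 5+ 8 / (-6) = -38 / 15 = -2.53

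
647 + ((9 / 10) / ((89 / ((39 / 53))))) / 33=335709007 / 518870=647.00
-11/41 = -0.27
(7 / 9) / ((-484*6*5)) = -7 / 130680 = -0.00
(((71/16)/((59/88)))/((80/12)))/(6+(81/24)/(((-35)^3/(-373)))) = 6697075/40672063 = 0.16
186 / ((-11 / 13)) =-2418 / 11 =-219.82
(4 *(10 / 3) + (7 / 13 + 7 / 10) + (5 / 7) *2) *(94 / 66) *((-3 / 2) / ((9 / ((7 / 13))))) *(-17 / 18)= 3172829 / 1642680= 1.93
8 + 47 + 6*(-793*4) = -18977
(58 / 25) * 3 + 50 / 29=6296 / 725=8.68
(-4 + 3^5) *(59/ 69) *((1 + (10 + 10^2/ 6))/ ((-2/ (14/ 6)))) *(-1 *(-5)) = -40963405/ 1242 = -32981.81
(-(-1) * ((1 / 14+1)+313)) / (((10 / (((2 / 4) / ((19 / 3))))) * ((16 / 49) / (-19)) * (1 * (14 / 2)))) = -20.61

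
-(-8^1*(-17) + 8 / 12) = -410 / 3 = -136.67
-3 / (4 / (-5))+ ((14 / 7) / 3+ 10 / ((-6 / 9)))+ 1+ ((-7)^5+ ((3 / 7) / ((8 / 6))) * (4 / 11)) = -15538415 / 924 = -16816.47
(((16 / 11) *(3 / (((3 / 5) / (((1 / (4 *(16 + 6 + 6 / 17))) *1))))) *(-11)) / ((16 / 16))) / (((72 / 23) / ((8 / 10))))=-0.23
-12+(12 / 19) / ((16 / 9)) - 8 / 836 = -9743 / 836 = -11.65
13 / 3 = 4.33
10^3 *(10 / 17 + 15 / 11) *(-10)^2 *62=2263000000 / 187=12101604.28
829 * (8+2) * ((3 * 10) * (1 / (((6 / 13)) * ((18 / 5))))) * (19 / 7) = 25595375 / 63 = 406275.79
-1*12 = -12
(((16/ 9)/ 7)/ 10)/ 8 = 0.00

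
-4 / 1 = -4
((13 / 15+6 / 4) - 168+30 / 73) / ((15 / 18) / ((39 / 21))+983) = -4703881 / 27998785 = -0.17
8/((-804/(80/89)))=-160/17889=-0.01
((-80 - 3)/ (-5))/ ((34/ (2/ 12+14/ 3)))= 2407/ 1020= 2.36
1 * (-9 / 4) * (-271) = 2439 / 4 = 609.75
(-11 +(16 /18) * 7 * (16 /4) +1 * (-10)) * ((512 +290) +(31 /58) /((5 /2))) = 814247 /261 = 3119.72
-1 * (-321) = 321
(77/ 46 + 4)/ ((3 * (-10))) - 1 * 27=-12507/ 460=-27.19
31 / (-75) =-31 / 75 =-0.41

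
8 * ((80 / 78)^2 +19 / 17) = 448792 / 25857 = 17.36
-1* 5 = -5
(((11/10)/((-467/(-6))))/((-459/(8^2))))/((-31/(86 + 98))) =129536/11074905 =0.01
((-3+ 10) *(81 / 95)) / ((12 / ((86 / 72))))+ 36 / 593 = 590199 / 901360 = 0.65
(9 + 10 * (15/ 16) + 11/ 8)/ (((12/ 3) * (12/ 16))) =79/ 12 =6.58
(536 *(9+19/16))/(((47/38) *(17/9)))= 1867491/799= 2337.29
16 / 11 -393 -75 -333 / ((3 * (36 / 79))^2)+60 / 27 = -9159479 / 14256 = -642.50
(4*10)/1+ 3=43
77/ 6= 12.83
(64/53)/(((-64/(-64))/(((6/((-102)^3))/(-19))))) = 16/44526519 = 0.00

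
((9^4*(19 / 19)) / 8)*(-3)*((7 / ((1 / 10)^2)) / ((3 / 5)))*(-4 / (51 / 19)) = 72717750 / 17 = 4277514.71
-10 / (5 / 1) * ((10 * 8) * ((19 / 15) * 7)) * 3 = -4256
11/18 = 0.61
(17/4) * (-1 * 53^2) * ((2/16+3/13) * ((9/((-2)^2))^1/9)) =-1766861/1664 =-1061.82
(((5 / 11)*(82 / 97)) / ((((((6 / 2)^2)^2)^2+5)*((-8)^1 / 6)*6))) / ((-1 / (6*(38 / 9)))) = 3895 / 21017766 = 0.00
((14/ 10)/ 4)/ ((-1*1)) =-7/ 20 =-0.35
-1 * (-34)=34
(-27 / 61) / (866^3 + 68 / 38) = -171 / 250908779846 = -0.00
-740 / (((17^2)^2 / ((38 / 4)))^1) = -7030 / 83521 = -0.08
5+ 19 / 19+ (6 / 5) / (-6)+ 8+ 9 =114 / 5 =22.80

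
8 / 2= 4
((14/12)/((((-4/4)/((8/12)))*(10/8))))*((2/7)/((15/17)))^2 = -4624/70875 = -0.07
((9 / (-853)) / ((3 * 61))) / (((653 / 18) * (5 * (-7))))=54 / 1189214215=0.00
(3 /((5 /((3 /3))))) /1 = 3 /5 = 0.60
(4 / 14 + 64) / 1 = 450 / 7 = 64.29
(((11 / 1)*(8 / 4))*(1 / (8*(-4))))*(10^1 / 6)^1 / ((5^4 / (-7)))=77 / 6000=0.01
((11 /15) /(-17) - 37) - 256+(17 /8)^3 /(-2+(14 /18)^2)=-4424825471 /14753280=-299.92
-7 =-7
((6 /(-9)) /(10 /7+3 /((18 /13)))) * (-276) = 7728 /151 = 51.18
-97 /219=-0.44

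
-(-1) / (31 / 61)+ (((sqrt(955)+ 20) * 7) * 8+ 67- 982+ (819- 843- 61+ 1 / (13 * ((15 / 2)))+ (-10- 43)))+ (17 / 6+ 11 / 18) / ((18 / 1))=22578953 / 326430+ 56 * sqrt(955)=1799.74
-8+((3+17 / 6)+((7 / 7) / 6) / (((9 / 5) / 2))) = -107 / 54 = -1.98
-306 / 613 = -0.50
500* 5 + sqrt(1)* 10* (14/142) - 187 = 2313.99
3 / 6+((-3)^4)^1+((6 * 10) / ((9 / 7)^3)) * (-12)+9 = -40219 / 162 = -248.27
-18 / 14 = -9 / 7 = -1.29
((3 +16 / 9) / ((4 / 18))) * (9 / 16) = 387 / 32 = 12.09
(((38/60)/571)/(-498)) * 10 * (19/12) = -361/10236888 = -0.00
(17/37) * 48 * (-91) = -2006.92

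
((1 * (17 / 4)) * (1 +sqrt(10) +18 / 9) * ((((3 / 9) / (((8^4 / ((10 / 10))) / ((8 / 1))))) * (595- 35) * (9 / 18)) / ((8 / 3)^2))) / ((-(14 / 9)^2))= -20655 * sqrt(10) / 458752- 61965 / 458752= -0.28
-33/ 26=-1.27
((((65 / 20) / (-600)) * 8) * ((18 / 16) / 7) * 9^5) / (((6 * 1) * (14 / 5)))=-767637 / 31360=-24.48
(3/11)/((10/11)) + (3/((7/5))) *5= 771/70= 11.01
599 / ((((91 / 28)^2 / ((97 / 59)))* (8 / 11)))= 1278266 / 9971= 128.20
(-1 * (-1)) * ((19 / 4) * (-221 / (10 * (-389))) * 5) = 4199 / 3112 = 1.35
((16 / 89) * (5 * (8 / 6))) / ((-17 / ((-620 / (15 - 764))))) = -198400 / 3399711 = -0.06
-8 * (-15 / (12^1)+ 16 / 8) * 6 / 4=-9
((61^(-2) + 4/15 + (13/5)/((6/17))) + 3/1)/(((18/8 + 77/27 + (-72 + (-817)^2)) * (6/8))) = 28488696/1341077926135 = 0.00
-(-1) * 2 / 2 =1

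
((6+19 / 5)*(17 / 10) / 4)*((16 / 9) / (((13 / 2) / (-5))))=-3332 / 585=-5.70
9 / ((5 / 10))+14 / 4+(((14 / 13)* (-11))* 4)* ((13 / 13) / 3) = 445 / 78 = 5.71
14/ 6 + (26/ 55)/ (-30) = 1912/ 825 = 2.32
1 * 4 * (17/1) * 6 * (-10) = -4080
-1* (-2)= 2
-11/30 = -0.37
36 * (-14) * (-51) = 25704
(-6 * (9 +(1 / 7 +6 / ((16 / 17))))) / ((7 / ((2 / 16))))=-1.66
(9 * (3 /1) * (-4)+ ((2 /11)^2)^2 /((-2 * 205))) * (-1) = 324151748 /3001405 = 108.00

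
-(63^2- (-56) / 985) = -3909521 / 985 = -3969.06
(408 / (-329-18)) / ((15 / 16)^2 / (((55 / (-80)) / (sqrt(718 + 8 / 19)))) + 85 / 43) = 87766035456 / 44189219914495 + 2987392320*sqrt(10374) / 8837843982899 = 0.04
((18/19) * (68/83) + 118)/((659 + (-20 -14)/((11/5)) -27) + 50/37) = 38117585/198295134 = 0.19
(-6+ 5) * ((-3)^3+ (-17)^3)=4940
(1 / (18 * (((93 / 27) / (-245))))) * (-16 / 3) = 1960 / 93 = 21.08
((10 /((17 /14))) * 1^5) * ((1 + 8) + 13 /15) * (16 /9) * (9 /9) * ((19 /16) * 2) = 157472 /459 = 343.08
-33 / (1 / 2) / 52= -33 / 26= -1.27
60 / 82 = 30 / 41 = 0.73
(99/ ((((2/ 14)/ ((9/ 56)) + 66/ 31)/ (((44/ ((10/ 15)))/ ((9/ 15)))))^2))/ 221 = 23311433475/ 39170261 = 595.13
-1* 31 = -31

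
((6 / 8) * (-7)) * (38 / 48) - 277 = -8997 / 32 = -281.16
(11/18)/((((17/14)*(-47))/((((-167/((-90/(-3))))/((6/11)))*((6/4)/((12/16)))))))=141449/647190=0.22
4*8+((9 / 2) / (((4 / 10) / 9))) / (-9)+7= 111 / 4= 27.75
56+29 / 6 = 365 / 6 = 60.83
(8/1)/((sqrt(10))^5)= sqrt(10)/125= 0.03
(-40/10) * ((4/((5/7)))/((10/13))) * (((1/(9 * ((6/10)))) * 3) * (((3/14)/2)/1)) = -26/15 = -1.73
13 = 13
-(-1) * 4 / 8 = 1 / 2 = 0.50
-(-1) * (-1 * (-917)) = 917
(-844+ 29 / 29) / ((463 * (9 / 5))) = -1405 / 1389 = -1.01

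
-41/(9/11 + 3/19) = -8569/204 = -42.00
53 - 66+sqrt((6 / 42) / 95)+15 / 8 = -89 / 8+sqrt(665) / 665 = -11.09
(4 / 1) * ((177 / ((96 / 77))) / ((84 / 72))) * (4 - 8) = -1947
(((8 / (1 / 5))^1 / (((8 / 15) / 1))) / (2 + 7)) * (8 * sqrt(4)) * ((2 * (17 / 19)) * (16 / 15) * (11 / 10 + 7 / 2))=200192 / 171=1170.71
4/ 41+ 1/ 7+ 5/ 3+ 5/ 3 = 3077/ 861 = 3.57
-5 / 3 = -1.67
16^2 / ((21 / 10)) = 2560 / 21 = 121.90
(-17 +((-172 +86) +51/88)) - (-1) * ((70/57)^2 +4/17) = -489340981/4860504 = -100.68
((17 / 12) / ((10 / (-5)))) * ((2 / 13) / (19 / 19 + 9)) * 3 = -17 / 520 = -0.03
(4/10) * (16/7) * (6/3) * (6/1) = 10.97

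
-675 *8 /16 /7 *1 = -48.21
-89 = -89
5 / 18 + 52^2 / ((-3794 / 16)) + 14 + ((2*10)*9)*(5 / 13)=32007389 / 443898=72.11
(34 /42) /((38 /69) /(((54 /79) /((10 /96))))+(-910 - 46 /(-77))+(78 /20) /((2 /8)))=-27870480 /30769160911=-0.00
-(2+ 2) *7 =-28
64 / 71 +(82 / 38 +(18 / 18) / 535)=2209294 / 721715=3.06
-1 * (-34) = 34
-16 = -16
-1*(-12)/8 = 1.50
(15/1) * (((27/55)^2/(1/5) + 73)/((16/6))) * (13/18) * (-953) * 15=-4171438245/968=-4309337.03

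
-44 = -44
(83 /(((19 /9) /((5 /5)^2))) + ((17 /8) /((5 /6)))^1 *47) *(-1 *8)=-120966 /95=-1273.33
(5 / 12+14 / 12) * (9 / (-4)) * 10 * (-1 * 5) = 1425 / 8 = 178.12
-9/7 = -1.29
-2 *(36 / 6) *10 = -120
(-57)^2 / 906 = 3.59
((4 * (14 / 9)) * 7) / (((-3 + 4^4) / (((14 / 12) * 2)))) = 2744 / 6831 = 0.40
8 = 8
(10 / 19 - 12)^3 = -10360232 / 6859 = -1510.46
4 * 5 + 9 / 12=83 / 4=20.75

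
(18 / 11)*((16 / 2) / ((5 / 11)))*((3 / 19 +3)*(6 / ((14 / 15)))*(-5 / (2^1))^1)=-194400 / 133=-1461.65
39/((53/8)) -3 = 153/53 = 2.89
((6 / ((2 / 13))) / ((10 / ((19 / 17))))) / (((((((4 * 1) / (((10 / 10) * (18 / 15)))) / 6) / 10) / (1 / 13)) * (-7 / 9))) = -4617 / 595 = -7.76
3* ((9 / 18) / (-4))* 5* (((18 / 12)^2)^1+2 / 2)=-195 / 32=-6.09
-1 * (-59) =59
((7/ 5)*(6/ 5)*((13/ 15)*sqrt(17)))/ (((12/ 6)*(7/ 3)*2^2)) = 39*sqrt(17)/ 500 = 0.32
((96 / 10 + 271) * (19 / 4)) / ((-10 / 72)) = -239913 / 25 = -9596.52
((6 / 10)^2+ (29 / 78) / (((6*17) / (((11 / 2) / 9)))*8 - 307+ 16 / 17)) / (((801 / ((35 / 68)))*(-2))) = -946712207 / 8176798253520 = -0.00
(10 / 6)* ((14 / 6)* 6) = 70 / 3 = 23.33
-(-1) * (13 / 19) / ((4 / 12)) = 2.05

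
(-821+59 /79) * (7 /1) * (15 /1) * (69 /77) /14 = -33534000 /6083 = -5512.74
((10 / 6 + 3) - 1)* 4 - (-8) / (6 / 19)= 40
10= 10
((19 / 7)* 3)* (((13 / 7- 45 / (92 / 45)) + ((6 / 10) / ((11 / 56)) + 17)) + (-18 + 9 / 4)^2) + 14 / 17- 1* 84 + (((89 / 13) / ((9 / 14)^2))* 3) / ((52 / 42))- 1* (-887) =73421008698187 / 25643938320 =2863.09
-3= -3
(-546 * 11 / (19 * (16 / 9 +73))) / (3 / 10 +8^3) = -540540 / 65507801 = -0.01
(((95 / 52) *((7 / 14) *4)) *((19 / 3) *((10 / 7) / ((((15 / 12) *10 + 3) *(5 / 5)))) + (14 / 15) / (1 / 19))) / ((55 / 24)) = 4531272 / 155155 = 29.20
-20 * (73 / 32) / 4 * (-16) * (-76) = -13870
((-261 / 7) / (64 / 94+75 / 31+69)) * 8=-4.14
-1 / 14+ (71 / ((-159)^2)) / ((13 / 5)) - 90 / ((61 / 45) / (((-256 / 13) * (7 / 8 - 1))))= -45889591063 / 280669662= -163.50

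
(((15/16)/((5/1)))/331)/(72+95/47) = 141/18424784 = 0.00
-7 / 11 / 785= -7 / 8635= -0.00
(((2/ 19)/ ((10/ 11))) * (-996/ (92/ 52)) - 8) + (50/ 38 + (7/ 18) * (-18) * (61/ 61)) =-172328/ 2185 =-78.87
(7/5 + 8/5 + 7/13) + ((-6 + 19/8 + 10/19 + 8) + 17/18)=166889/17784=9.38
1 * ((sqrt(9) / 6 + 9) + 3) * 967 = 24175 / 2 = 12087.50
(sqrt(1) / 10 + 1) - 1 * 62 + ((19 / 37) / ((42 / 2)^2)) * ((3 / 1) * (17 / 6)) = -4967719 / 81585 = -60.89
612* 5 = 3060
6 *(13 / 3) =26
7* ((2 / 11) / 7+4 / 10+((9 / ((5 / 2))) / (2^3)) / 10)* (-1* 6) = -19.78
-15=-15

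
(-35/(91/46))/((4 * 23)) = -5/26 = -0.19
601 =601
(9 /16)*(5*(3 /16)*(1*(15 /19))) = 2025 /4864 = 0.42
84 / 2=42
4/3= 1.33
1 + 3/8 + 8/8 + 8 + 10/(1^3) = 20.38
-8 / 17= -0.47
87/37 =2.35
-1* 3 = -3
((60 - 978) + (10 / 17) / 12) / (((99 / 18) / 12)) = -374524 / 187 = -2002.80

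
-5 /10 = -1 /2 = -0.50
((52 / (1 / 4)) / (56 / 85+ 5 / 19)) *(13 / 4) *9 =6598.83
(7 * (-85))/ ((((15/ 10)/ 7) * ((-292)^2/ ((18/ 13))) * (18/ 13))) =-4165/ 127896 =-0.03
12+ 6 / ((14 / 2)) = 90 / 7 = 12.86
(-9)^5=-59049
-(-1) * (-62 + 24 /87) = -1790 /29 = -61.72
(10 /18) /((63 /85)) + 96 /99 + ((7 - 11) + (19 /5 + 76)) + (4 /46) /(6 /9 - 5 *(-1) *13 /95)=55647244 /717255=77.58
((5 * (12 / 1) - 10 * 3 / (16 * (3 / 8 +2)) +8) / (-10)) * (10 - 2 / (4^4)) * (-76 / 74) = 1633283 / 23680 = 68.97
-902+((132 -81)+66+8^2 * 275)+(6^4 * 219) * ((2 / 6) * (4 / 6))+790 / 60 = 479401 / 6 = 79900.17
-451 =-451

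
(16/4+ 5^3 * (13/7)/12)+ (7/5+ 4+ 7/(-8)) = 27.87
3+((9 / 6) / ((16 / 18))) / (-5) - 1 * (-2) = 373 / 80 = 4.66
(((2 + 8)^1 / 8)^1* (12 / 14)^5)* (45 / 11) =437400 / 184877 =2.37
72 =72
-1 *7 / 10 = -7 / 10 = -0.70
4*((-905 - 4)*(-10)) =36360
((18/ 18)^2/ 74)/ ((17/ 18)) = 9/ 629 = 0.01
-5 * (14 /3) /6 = -3.89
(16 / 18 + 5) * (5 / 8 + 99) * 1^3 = 586.68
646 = 646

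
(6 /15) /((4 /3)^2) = 0.22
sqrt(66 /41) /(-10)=-sqrt(2706) /410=-0.13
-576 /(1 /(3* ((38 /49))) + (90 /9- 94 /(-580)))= -2380320 /43771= -54.38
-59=-59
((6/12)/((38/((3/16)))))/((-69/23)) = -1/1216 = -0.00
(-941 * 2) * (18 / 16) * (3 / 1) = -25407 / 4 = -6351.75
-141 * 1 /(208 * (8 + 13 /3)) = -423 /7696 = -0.05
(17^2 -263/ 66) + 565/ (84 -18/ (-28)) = 1520873/ 5214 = 291.69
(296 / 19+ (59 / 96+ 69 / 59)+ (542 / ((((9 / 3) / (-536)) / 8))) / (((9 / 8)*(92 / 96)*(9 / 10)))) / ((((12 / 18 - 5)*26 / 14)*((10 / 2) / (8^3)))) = 5975829611691632 / 588239145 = 10158843.84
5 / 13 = 0.38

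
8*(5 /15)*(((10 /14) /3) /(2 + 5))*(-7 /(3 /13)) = -520 /189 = -2.75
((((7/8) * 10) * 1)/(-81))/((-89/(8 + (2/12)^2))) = 10115/1038096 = 0.01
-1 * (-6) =6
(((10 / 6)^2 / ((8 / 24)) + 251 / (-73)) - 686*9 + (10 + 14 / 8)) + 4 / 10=-26967463 / 4380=-6156.96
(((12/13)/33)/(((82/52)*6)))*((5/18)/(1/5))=0.00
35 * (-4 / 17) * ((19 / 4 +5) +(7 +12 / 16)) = -2450 / 17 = -144.12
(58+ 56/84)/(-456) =-22/171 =-0.13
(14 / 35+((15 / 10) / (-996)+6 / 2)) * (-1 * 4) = -13.59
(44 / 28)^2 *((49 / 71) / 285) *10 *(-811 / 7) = -196262 / 28329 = -6.93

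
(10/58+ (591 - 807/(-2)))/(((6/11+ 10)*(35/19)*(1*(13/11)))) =132631609/3061240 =43.33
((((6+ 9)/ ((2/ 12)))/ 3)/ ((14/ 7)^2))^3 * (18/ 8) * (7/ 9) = 23625/ 32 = 738.28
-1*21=-21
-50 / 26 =-25 / 13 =-1.92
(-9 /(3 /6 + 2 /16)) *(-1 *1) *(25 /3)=120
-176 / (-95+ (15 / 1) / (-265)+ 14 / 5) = 2915 / 1528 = 1.91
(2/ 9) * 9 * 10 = 20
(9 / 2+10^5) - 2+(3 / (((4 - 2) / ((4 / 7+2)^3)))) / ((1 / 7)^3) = 217501 / 2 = 108750.50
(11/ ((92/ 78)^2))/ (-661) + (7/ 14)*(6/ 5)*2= 8308401/ 6993380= 1.19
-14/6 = -7/3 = -2.33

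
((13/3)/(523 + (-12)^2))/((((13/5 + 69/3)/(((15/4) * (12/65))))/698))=5235/42688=0.12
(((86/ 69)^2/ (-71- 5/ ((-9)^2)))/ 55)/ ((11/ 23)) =-16641/ 20023685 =-0.00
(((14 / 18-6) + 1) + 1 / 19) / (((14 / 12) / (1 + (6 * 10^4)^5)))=-1108857600000000000000001426 / 399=-2779091729323308270676695.00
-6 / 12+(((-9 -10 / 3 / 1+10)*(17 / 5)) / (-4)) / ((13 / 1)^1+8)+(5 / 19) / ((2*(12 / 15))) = -1649 / 6840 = -0.24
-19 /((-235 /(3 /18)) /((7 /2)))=133 /2820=0.05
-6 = -6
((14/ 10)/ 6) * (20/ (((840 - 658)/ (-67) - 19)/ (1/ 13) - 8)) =-938/ 58353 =-0.02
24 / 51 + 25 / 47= 801 / 799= 1.00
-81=-81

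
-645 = -645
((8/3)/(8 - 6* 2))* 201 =-134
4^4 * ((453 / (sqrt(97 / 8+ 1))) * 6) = 463872 * sqrt(210) / 35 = 192061.25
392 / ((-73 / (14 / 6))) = -12.53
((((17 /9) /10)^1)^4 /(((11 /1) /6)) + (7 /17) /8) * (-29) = -386675966 /255605625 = -1.51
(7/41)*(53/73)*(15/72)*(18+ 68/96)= 832895/1723968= 0.48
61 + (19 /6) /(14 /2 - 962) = 349511 /5730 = 61.00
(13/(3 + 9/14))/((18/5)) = 455/459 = 0.99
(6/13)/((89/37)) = 222/1157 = 0.19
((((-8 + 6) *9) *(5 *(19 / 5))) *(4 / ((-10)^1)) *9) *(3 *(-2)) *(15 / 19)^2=-87480 / 19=-4604.21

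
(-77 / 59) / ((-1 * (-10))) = -77 / 590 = -0.13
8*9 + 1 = 73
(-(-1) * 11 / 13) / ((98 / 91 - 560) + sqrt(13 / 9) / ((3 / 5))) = -6474006 / 4276320311 - 6435 * sqrt(13) / 4276320311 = -0.00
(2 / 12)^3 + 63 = 13609 / 216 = 63.00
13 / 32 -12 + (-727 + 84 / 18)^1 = -70457 / 96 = -733.93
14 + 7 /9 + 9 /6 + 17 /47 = 14077 /846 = 16.64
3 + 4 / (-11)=29 / 11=2.64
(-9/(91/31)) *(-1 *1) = 3.07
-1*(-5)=5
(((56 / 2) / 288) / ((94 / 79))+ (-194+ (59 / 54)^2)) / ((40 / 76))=-2007409489 / 5482080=-366.18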